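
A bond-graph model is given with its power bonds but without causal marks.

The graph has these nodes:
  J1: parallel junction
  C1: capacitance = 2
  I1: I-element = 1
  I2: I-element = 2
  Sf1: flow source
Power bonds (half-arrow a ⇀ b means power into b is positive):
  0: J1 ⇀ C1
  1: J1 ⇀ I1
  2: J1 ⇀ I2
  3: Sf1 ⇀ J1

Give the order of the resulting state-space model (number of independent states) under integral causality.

bond 3 |Sf1  (Sf1 fixes flow; stroke at Sf1)
bond 0 |J1  (C1 outputs effort q/C1)
bond 1 |I1  (0-jn J1 has e-setter on 0)
bond 2 |I2  (J1 effort already set via bond 0)

3  (C1, I1, I2 all integral)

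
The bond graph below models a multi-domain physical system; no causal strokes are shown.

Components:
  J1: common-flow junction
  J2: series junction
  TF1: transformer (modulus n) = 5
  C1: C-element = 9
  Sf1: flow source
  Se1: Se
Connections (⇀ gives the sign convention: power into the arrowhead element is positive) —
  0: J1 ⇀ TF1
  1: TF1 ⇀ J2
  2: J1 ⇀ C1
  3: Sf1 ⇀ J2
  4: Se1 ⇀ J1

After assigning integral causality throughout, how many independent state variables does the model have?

1  (C1 all integral)

b3 stroke at Sf1  (Sf1: flow source, stroke at near end)
b4 stroke at J1  (source Se1 imposes e)
b1 stroke at J2  (J2 flow already set via bond 3)
b0 stroke at TF1  (TF1: transformer flips bond 1)
b2 stroke at J1  (common-f at J1 fixed by 0)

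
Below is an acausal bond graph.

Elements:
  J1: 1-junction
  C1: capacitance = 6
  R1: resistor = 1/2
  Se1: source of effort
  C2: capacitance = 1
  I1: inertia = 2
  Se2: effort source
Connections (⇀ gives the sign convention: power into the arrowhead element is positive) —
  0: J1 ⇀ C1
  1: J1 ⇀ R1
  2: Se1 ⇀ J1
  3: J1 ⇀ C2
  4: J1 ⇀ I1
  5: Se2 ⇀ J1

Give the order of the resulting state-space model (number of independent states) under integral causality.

β2 →J1  (Se1 fixes effort; stroke away)
β5 →J1  (Se2 fixes effort; stroke away)
β0 →J1  (C1: C, integral causality)
β3 →J1  (C2 outputs effort q/C2)
β4 →I1  (I1: I, integral causality)
β1 →J1  (J1: bond 4 brought flow, rest push out)

3  (C1, C2, I1 all integral)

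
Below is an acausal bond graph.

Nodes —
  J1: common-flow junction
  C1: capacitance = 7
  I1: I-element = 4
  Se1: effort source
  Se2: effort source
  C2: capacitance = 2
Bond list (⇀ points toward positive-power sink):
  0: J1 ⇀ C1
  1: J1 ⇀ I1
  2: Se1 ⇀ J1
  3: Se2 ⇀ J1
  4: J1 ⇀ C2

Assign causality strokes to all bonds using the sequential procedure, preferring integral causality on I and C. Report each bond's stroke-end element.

b0 |J1
b1 |I1
b2 |J1
b3 |J1
b4 |J1

#2 →J1  (Se1 (Se) sets effort on bond)
#3 →J1  (Se2 fixes effort; stroke away)
#0 →J1  (prefer integral on C1)
#1 →I1  (I1 outputs flow p/I1)
#4 →J1  (J1 flow already set via bond 1)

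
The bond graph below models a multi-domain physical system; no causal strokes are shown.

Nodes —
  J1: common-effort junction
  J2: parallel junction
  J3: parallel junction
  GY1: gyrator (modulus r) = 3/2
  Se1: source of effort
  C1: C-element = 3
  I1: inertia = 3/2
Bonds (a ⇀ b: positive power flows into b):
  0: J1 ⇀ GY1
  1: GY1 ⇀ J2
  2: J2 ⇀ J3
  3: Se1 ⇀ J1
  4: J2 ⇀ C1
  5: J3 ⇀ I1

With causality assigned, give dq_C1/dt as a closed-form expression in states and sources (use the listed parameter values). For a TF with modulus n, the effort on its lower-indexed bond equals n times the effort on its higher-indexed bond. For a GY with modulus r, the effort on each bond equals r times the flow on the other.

dq_C1/dt = 2*E_Se1/3 - 2*p_I1/3

bond 3 |J1  (Se1 (Se) sets effort on bond)
bond 0 |GY1  (J1: bond 3 brought effort, rest push out)
bond 1 |GY1  (through GY1, causality inverts; strokes same side of GY1)
bond 4 |J2  (C1: C, integral causality)
bond 2 |J3  (0-jn J2 has e-setter on 4)
bond 5 |I1  (common-e at J3 fixed by 2)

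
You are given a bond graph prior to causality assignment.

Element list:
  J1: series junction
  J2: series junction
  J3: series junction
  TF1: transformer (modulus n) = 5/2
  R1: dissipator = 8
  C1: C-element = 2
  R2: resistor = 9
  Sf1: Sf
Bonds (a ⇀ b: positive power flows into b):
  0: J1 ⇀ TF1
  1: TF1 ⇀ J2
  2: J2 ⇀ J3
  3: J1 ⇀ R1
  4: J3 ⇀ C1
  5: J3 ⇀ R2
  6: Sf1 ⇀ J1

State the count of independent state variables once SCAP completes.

#6 stroke at Sf1  (Sf1 fixes flow; stroke at Sf1)
#0 stroke at J1  (common-f at J1 fixed by 6)
#3 stroke at J1  (common-f at J1 fixed by 6)
#1 stroke at TF1  (TF TF1: opposite of bond 0)
#2 stroke at J2  (J2: bond 1 brought flow, rest push out)
#4 stroke at J3  (common-f at J3 fixed by 2)
#5 stroke at J3  (1-jn J3 has f-setter on 2)

1  (C1 all integral)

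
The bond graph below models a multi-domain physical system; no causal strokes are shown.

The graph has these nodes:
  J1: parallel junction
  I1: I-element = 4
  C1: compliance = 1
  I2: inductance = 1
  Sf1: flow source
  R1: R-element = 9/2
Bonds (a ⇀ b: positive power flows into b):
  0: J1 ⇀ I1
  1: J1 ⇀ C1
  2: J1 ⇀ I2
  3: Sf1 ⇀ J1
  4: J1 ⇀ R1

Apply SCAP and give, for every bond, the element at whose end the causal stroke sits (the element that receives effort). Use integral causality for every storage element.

bond 0 stroke at I1
bond 1 stroke at J1
bond 2 stroke at I2
bond 3 stroke at Sf1
bond 4 stroke at R1

β3 →Sf1  (source Sf1 imposes f)
β0 →I1  (prefer integral on I1)
β1 →J1  (prefer integral on C1)
β2 →I2  (0-jn J1 has e-setter on 1)
β4 →R1  (J1: bond 1 brought effort, rest push out)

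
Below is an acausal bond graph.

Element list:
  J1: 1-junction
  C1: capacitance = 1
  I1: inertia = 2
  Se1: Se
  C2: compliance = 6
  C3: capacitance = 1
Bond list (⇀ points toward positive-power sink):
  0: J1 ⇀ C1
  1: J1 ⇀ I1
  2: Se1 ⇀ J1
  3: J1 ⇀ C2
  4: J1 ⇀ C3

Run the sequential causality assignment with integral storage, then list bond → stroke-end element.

b0 stroke at J1
b1 stroke at I1
b2 stroke at J1
b3 stroke at J1
b4 stroke at J1

#2 →J1  (Se1: effort source, stroke at far end)
#0 →J1  (C1 integral (e out))
#1 →I1  (I1 integral (f out))
#3 →J1  (common-f at J1 fixed by 1)
#4 →J1  (common-f at J1 fixed by 1)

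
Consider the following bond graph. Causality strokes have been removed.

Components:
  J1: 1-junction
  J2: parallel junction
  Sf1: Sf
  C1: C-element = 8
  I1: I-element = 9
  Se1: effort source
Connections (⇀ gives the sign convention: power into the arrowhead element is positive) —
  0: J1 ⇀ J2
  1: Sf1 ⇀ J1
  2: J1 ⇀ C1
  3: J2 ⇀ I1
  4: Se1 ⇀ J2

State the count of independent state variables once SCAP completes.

2  (C1, I1 all integral)

β1 stroke at Sf1  (Sf1 fixes flow; stroke at Sf1)
β4 stroke at J2  (Se1 fixes effort; stroke away)
β0 stroke at J1  (J1 flow already set via bond 1)
β2 stroke at J1  (1-jn J1 has f-setter on 1)
β3 stroke at I1  (0-jn J2 has e-setter on 4)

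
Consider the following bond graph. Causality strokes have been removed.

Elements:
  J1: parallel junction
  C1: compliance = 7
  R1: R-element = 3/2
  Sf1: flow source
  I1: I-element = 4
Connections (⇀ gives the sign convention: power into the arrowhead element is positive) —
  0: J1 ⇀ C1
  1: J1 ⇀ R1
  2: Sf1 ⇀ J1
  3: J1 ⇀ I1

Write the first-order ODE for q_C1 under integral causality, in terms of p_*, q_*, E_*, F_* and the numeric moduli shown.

β2 |Sf1  (Sf1 (Sf) sets flow on bond)
β0 |J1  (C1 integral (e out))
β1 |R1  (0-jn J1 has e-setter on 0)
β3 |I1  (J1 effort already set via bond 0)

dq_C1/dt = F_Sf1 - p_I1/4 - 2*q_C1/21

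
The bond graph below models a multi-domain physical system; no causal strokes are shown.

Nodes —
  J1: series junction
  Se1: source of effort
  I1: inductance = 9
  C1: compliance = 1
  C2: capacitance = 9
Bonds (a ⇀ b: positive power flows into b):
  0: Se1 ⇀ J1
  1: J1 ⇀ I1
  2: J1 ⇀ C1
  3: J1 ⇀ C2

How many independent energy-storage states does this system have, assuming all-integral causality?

3  (C1, C2, I1 all integral)

#0 stroke at J1  (Se1 (Se) sets effort on bond)
#1 stroke at I1  (I1 integral (f out))
#2 stroke at J1  (J1 flow already set via bond 1)
#3 stroke at J1  (J1 flow already set via bond 1)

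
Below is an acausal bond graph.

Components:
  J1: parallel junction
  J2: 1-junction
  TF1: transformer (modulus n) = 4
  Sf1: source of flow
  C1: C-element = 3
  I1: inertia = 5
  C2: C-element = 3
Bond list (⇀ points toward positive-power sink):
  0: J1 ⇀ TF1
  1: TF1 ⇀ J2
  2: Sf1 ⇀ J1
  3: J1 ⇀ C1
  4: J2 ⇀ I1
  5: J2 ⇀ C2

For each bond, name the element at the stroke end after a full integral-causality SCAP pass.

β2 →Sf1  (Sf1 (Sf) sets flow on bond)
β3 →J1  (C1 integral (e out))
β0 →TF1  (0-jn J1 has e-setter on 3)
β1 →J2  (TF1: transformer flips bond 0)
β4 →I1  (prefer integral on I1)
β5 →J2  (1-jn J2 has f-setter on 4)

bond 0 stroke→TF1
bond 1 stroke→J2
bond 2 stroke→Sf1
bond 3 stroke→J1
bond 4 stroke→I1
bond 5 stroke→J2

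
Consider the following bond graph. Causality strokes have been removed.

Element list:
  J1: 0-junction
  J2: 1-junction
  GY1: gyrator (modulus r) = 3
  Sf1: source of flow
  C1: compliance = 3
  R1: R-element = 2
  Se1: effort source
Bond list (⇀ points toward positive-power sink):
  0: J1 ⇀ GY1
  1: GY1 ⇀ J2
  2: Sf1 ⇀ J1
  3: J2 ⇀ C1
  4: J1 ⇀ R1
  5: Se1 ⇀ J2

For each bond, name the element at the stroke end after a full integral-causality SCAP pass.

bond 0 |GY1
bond 1 |GY1
bond 2 |Sf1
bond 3 |J2
bond 4 |J1
bond 5 |J2

β2 stroke→Sf1  (Sf1: flow source, stroke at near end)
β5 stroke→J2  (source Se1 imposes e)
β3 stroke→J2  (C1 outputs effort q/C1)
β1 stroke→GY1  (only one flow-in slot at J2)
β0 stroke→GY1  (GY1: gyrator matches bond 1)
β4 stroke→J1  (J1: last free bond brings effort in)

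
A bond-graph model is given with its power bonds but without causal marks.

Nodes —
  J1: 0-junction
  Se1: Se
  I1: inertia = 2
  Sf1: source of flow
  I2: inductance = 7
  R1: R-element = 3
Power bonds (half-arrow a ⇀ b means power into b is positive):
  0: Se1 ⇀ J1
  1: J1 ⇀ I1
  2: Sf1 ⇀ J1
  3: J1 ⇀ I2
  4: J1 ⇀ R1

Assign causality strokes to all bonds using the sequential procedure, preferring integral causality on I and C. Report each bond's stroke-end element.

#0 |J1
#1 |I1
#2 |Sf1
#3 |I2
#4 |R1

β0 stroke→J1  (Se1 (Se) sets effort on bond)
β2 stroke→Sf1  (source Sf1 imposes f)
β1 stroke→I1  (J1 effort already set via bond 0)
β3 stroke→I2  (0-jn J1 has e-setter on 0)
β4 stroke→R1  (0-jn J1 has e-setter on 0)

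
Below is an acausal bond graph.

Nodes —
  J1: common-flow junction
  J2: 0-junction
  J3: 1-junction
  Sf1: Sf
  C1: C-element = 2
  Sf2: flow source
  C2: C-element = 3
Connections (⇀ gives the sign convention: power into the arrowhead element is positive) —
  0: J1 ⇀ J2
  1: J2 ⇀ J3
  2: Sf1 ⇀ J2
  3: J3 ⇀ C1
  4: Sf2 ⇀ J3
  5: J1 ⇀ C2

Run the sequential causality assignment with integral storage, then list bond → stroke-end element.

β2 stroke→Sf1  (Sf1 fixes flow; stroke at Sf1)
β4 stroke→Sf2  (source Sf2 imposes f)
β1 stroke→J3  (J3: bond 4 brought flow, rest push out)
β3 stroke→J3  (J3: bond 4 brought flow, rest push out)
β0 stroke→J2  (only one effort-in slot at J2)
β5 stroke→J1  (common-f at J1 fixed by 0)

bond 0 stroke at J2
bond 1 stroke at J3
bond 2 stroke at Sf1
bond 3 stroke at J3
bond 4 stroke at Sf2
bond 5 stroke at J1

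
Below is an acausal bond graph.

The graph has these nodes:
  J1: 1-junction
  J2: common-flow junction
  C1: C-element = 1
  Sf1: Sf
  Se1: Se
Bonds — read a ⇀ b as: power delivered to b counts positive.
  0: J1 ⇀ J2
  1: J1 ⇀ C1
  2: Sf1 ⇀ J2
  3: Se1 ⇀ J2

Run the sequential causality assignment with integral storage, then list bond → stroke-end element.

b2 →Sf1  (Sf1 fixes flow; stroke at Sf1)
b3 →J2  (Se1 (Se) sets effort on bond)
b0 →J2  (J2 flow already set via bond 2)
b1 →J1  (1-jn J1 has f-setter on 0)

#0 →J2
#1 →J1
#2 →Sf1
#3 →J2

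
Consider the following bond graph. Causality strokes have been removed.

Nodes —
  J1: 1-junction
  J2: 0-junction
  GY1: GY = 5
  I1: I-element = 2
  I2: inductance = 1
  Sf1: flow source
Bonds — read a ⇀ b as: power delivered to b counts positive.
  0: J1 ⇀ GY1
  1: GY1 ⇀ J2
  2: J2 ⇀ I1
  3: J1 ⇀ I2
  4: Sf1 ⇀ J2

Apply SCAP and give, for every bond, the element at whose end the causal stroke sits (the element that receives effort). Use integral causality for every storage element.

bond 4 stroke→Sf1  (Sf1: flow source, stroke at near end)
bond 2 stroke→I1  (I1: I, integral causality)
bond 1 stroke→J2  (J2 needs exactly one e-in)
bond 0 stroke→J1  (GY1: gyrator matches bond 1)
bond 3 stroke→I2  (J1: last free bond brings flow in)

bond 0 stroke→J1
bond 1 stroke→J2
bond 2 stroke→I1
bond 3 stroke→I2
bond 4 stroke→Sf1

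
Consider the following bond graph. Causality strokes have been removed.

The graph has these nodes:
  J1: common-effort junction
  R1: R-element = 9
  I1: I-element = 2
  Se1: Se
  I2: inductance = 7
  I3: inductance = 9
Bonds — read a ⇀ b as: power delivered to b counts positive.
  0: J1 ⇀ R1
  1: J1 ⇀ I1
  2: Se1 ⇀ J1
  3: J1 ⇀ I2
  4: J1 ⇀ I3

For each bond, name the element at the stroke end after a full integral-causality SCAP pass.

bond 2 stroke at J1  (Se1 fixes effort; stroke away)
bond 0 stroke at R1  (J1: bond 2 brought effort, rest push out)
bond 1 stroke at I1  (J1: bond 2 brought effort, rest push out)
bond 3 stroke at I2  (J1 effort already set via bond 2)
bond 4 stroke at I3  (J1: bond 2 brought effort, rest push out)

β0 stroke at R1
β1 stroke at I1
β2 stroke at J1
β3 stroke at I2
β4 stroke at I3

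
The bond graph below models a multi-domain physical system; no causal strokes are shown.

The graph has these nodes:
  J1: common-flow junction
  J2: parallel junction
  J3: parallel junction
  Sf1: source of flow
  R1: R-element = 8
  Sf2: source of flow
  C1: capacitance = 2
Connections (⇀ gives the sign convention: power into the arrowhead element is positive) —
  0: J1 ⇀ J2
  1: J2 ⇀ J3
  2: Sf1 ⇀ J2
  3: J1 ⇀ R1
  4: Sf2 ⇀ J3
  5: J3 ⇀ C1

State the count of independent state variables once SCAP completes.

1  (C1 all integral)

b2 stroke at Sf1  (Sf1 fixes flow; stroke at Sf1)
b4 stroke at Sf2  (Sf2 (Sf) sets flow on bond)
b5 stroke at J3  (C1 integral (e out))
b1 stroke at J2  (common-e at J3 fixed by 5)
b0 stroke at J1  (common-e at J2 fixed by 1)
b3 stroke at R1  (J1: last free bond brings flow in)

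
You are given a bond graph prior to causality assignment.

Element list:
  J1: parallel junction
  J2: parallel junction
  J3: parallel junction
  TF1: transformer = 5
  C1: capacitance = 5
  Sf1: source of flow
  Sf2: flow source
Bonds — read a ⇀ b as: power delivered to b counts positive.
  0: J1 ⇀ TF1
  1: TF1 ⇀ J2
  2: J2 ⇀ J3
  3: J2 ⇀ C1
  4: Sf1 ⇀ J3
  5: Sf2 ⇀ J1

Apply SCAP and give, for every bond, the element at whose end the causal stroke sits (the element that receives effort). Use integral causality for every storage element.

b0 →J1
b1 →TF1
b2 →J3
b3 →J2
b4 →Sf1
b5 →Sf2

bond 4 stroke→Sf1  (Sf1 (Sf) sets flow on bond)
bond 5 stroke→Sf2  (Sf2 fixes flow; stroke at Sf2)
bond 0 stroke→J1  (only one effort-in slot at J1)
bond 2 stroke→J3  (closing 0-jn rule on J3)
bond 1 stroke→TF1  (through TF1, causality passes straight; one stroke at TF1)
bond 3 stroke→J2  (J2 needs exactly one e-in)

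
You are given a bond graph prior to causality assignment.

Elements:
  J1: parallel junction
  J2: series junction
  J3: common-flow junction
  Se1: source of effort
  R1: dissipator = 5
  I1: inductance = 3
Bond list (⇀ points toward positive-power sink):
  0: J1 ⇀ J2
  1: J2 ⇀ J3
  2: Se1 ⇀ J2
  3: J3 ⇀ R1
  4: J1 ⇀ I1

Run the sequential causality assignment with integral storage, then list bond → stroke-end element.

b2 stroke→J2  (Se1 (Se) sets effort on bond)
b4 stroke→I1  (I1 outputs flow p/I1)
b0 stroke→J1  (J1 needs exactly one e-in)
b1 stroke→J2  (J2 flow already set via bond 0)
b3 stroke→J3  (common-f at J3 fixed by 1)

β0 stroke→J1
β1 stroke→J2
β2 stroke→J2
β3 stroke→J3
β4 stroke→I1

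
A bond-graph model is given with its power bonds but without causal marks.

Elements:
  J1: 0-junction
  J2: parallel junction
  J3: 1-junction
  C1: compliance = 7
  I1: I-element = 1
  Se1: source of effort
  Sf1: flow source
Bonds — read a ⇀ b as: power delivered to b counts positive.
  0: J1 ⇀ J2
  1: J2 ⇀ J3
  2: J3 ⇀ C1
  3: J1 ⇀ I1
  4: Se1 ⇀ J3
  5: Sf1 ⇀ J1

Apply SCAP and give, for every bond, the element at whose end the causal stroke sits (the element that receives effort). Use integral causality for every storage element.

bond 0 |J1
bond 1 |J2
bond 2 |J3
bond 3 |I1
bond 4 |J3
bond 5 |Sf1

b4 stroke at J3  (source Se1 imposes e)
b5 stroke at Sf1  (Sf1 fixes flow; stroke at Sf1)
b2 stroke at J3  (C1 integral (e out))
b1 stroke at J2  (J3 needs exactly one f-in)
b0 stroke at J1  (0-jn J2 has e-setter on 1)
b3 stroke at I1  (J1 effort already set via bond 0)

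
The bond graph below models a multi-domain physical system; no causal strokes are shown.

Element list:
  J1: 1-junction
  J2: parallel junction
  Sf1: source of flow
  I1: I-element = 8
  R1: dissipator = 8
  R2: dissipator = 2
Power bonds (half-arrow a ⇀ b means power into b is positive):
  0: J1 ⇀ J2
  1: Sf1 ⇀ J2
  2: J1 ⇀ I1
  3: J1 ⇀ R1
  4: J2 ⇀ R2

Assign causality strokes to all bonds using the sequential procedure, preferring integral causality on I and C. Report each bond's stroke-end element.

β1 |Sf1  (Sf1 (Sf) sets flow on bond)
β2 |I1  (I1 integral (f out))
β0 |J1  (common-f at J1 fixed by 2)
β3 |J1  (common-f at J1 fixed by 2)
β4 |J2  (J2 needs exactly one e-in)

#0 stroke at J1
#1 stroke at Sf1
#2 stroke at I1
#3 stroke at J1
#4 stroke at J2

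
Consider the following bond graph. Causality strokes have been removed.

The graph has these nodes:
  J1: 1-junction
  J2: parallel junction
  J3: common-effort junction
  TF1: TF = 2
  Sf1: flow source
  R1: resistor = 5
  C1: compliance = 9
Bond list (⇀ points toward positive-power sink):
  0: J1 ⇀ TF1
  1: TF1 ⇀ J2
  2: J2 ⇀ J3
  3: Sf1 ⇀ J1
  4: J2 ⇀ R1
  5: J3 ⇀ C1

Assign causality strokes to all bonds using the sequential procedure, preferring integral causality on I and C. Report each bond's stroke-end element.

#3 →Sf1  (Sf1 (Sf) sets flow on bond)
#0 →J1  (1-jn J1 has f-setter on 3)
#1 →TF1  (TF1 one-in-one-out from 0)
#5 →J3  (C1 integral (e out))
#2 →J2  (J3: bond 5 brought effort, rest push out)
#4 →R1  (J2 effort already set via bond 2)

#0 stroke at J1
#1 stroke at TF1
#2 stroke at J2
#3 stroke at Sf1
#4 stroke at R1
#5 stroke at J3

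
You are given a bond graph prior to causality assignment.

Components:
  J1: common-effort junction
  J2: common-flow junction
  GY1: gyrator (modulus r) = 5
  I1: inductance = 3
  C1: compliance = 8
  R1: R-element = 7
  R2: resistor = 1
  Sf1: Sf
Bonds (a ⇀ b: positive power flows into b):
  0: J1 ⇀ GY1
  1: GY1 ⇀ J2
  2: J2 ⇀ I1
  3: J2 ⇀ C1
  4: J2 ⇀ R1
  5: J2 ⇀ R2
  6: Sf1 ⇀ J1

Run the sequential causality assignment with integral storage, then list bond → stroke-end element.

b0 stroke→J1
b1 stroke→J2
b2 stroke→I1
b3 stroke→J2
b4 stroke→J2
b5 stroke→J2
b6 stroke→Sf1

b6 |Sf1  (Sf1 fixes flow; stroke at Sf1)
b0 |J1  (J1 needs exactly one e-in)
b1 |J2  (GY GY1: same side as bond 0)
b2 |I1  (I1 outputs flow p/I1)
b3 |J2  (J2: bond 2 brought flow, rest push out)
b4 |J2  (J2: bond 2 brought flow, rest push out)
b5 |J2  (common-f at J2 fixed by 2)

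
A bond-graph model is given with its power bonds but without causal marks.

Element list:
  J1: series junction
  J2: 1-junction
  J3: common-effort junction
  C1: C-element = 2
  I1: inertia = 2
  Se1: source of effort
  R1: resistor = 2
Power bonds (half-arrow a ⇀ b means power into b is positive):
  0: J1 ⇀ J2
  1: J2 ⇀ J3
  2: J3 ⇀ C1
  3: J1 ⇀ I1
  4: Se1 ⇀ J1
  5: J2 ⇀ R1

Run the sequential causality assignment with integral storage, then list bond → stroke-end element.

bond 4 |J1  (Se1 fixes effort; stroke away)
bond 2 |J3  (prefer integral on C1)
bond 1 |J2  (0-jn J3 has e-setter on 2)
bond 3 |I1  (I1: I, integral causality)
bond 0 |J1  (1-jn J1 has f-setter on 3)
bond 5 |J2  (1-jn J2 has f-setter on 0)

β0 →J1
β1 →J2
β2 →J3
β3 →I1
β4 →J1
β5 →J2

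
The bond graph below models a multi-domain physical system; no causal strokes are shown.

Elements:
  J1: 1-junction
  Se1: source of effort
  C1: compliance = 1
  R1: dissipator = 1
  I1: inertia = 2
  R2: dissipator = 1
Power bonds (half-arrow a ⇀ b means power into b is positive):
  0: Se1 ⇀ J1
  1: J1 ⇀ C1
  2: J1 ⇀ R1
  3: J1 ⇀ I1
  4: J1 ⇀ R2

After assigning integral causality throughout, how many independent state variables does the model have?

b0 →J1  (Se1: effort source, stroke at far end)
b1 →J1  (C1: C, integral causality)
b3 →I1  (I1 outputs flow p/I1)
b2 →J1  (common-f at J1 fixed by 3)
b4 →J1  (common-f at J1 fixed by 3)

2  (C1, I1 all integral)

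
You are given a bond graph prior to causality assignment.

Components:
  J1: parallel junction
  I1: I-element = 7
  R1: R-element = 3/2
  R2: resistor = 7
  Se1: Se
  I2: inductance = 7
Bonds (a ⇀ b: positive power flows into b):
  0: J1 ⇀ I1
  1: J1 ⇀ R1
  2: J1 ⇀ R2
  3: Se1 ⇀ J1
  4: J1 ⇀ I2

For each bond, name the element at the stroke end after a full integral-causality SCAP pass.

#0 |I1
#1 |R1
#2 |R2
#3 |J1
#4 |I2

β3 →J1  (Se1 fixes effort; stroke away)
β0 →I1  (0-jn J1 has e-setter on 3)
β1 →R1  (0-jn J1 has e-setter on 3)
β2 →R2  (common-e at J1 fixed by 3)
β4 →I2  (J1: bond 3 brought effort, rest push out)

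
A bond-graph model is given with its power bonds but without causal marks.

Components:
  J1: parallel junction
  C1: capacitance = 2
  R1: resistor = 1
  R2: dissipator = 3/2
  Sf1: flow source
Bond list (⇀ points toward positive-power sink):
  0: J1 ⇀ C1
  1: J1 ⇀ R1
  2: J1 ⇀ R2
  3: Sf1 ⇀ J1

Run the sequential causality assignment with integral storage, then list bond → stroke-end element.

b3 stroke→Sf1  (Sf1 fixes flow; stroke at Sf1)
b0 stroke→J1  (C1: C, integral causality)
b1 stroke→R1  (J1 effort already set via bond 0)
b2 stroke→R2  (0-jn J1 has e-setter on 0)

bond 0 stroke→J1
bond 1 stroke→R1
bond 2 stroke→R2
bond 3 stroke→Sf1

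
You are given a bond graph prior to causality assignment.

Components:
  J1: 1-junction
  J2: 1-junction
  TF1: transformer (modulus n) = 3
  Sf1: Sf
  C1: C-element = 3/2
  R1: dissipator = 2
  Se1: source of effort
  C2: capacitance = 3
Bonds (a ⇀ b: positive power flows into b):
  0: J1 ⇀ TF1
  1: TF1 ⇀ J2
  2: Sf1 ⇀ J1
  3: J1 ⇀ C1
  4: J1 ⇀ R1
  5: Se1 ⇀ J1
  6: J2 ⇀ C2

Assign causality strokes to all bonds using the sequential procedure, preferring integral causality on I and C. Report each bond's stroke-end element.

β0 |J1
β1 |TF1
β2 |Sf1
β3 |J1
β4 |J1
β5 |J1
β6 |J2

b2 stroke at Sf1  (Sf1 (Sf) sets flow on bond)
b5 stroke at J1  (source Se1 imposes e)
b0 stroke at J1  (J1: bond 2 brought flow, rest push out)
b3 stroke at J1  (common-f at J1 fixed by 2)
b4 stroke at J1  (1-jn J1 has f-setter on 2)
b1 stroke at TF1  (TF1 one-in-one-out from 0)
b6 stroke at J2  (J2 flow already set via bond 1)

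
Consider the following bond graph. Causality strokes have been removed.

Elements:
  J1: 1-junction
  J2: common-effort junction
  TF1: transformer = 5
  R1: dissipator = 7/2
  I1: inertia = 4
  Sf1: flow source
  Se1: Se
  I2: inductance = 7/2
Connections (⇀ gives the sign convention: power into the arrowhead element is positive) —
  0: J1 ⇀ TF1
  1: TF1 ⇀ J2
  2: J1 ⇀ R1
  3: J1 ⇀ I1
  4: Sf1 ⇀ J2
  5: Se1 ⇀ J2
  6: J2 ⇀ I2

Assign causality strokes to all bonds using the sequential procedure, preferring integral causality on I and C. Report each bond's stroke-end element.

β0 |J1
β1 |TF1
β2 |J1
β3 |I1
β4 |Sf1
β5 |J2
β6 |I2

#4 stroke at Sf1  (Sf1: flow source, stroke at near end)
#5 stroke at J2  (Se1: effort source, stroke at far end)
#1 stroke at TF1  (0-jn J2 has e-setter on 5)
#6 stroke at I2  (J2 effort already set via bond 5)
#0 stroke at J1  (TF1 one-in-one-out from 1)
#3 stroke at I1  (I1: I, integral causality)
#2 stroke at J1  (J1: bond 3 brought flow, rest push out)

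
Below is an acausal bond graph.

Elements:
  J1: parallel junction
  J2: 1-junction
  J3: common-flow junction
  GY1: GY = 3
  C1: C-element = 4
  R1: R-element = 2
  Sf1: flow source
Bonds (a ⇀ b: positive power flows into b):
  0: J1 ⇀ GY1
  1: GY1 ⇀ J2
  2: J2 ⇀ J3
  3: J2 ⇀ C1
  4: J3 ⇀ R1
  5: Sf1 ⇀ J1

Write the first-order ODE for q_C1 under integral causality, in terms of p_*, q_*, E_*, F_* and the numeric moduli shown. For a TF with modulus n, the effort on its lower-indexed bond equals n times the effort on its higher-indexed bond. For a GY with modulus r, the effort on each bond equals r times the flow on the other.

dq_C1/dt = 3*F_Sf1/2 - q_C1/8

β5 stroke→Sf1  (Sf1 (Sf) sets flow on bond)
β0 stroke→J1  (closing 0-jn rule on J1)
β1 stroke→J2  (GY1 both-in/both-out from 0)
β3 stroke→J2  (C1 outputs effort q/C1)
β2 stroke→J3  (only one flow-in slot at J2)
β4 stroke→R1  (J3: last free bond brings flow in)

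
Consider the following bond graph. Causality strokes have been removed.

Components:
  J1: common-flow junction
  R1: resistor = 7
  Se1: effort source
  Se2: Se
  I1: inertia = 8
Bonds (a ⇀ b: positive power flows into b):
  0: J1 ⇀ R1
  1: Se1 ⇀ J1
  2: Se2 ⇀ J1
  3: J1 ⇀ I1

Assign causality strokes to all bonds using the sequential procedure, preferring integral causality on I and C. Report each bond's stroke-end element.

β1 →J1  (Se1 (Se) sets effort on bond)
β2 →J1  (Se2 (Se) sets effort on bond)
β3 →I1  (prefer integral on I1)
β0 →J1  (J1 flow already set via bond 3)

#0 stroke at J1
#1 stroke at J1
#2 stroke at J1
#3 stroke at I1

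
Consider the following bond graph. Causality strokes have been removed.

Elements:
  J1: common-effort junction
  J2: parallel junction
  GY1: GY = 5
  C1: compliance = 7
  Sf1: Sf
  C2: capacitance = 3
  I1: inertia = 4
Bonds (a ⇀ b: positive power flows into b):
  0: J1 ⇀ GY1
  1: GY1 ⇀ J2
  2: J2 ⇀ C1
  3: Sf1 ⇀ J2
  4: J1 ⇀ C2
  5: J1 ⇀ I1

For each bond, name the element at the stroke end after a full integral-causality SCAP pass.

b3 stroke→Sf1  (Sf1 (Sf) sets flow on bond)
b2 stroke→J2  (prefer integral on C1)
b1 stroke→GY1  (0-jn J2 has e-setter on 2)
b0 stroke→GY1  (GY1: gyrator matches bond 1)
b4 stroke→J1  (prefer integral on C2)
b5 stroke→I1  (J1: bond 4 brought effort, rest push out)

bond 0 stroke at GY1
bond 1 stroke at GY1
bond 2 stroke at J2
bond 3 stroke at Sf1
bond 4 stroke at J1
bond 5 stroke at I1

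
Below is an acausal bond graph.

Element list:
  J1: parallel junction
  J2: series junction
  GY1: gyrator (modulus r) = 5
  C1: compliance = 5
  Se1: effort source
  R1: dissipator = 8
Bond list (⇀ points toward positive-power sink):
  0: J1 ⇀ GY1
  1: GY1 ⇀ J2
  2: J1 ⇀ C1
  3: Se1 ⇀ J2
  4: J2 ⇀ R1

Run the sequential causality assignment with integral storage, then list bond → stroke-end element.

#0 stroke at GY1
#1 stroke at GY1
#2 stroke at J1
#3 stroke at J2
#4 stroke at J2

bond 3 |J2  (Se1: effort source, stroke at far end)
bond 2 |J1  (C1: C, integral causality)
bond 0 |GY1  (0-jn J1 has e-setter on 2)
bond 1 |GY1  (through GY1, causality inverts; strokes same side of GY1)
bond 4 |J2  (J2: bond 1 brought flow, rest push out)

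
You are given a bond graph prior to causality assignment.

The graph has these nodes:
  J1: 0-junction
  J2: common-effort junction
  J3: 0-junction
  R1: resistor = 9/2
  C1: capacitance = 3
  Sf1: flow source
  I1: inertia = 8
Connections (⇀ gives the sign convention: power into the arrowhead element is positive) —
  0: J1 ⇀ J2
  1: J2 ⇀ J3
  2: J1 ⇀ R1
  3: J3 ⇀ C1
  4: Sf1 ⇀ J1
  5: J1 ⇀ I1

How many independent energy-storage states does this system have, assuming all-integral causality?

2  (C1, I1 all integral)

#4 →Sf1  (Sf1 (Sf) sets flow on bond)
#3 →J3  (C1 integral (e out))
#1 →J2  (J3: bond 3 brought effort, rest push out)
#0 →J1  (0-jn J2 has e-setter on 1)
#2 →R1  (0-jn J1 has e-setter on 0)
#5 →I1  (J1: bond 0 brought effort, rest push out)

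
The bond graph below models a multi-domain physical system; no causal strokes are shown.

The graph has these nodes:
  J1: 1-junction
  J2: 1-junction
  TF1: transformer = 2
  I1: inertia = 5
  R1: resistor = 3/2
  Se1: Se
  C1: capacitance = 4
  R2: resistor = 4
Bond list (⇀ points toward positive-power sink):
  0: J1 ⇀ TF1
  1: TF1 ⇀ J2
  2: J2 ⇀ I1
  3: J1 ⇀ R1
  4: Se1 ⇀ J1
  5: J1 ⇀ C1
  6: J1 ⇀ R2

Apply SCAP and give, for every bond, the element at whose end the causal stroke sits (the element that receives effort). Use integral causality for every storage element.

#4 |J1  (Se1: effort source, stroke at far end)
#2 |I1  (I1: I, integral causality)
#1 |J2  (1-jn J2 has f-setter on 2)
#0 |TF1  (TF TF1: opposite of bond 1)
#3 |J1  (J1 flow already set via bond 0)
#5 |J1  (J1 flow already set via bond 0)
#6 |J1  (J1 flow already set via bond 0)

#0 stroke at TF1
#1 stroke at J2
#2 stroke at I1
#3 stroke at J1
#4 stroke at J1
#5 stroke at J1
#6 stroke at J1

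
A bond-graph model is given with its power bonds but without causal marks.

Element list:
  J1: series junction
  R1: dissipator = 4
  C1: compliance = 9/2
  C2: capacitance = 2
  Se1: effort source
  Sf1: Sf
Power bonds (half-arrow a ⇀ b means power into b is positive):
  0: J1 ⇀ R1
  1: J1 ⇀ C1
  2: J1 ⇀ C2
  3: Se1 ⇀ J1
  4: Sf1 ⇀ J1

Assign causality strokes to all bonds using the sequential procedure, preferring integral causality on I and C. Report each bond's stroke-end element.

#3 |J1  (source Se1 imposes e)
#4 |Sf1  (Sf1 (Sf) sets flow on bond)
#0 |J1  (J1: bond 4 brought flow, rest push out)
#1 |J1  (common-f at J1 fixed by 4)
#2 |J1  (common-f at J1 fixed by 4)

#0 stroke→J1
#1 stroke→J1
#2 stroke→J1
#3 stroke→J1
#4 stroke→Sf1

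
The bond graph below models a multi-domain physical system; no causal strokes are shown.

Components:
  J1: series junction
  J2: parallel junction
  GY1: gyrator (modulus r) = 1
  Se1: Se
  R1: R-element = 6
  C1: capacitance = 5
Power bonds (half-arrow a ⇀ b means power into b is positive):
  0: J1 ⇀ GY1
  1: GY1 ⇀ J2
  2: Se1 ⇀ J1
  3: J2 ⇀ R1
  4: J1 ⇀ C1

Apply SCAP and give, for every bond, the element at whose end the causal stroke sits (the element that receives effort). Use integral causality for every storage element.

b2 →J1  (Se1 fixes effort; stroke away)
b4 →J1  (C1: C, integral causality)
b0 →GY1  (only one flow-in slot at J1)
b1 →GY1  (through GY1, causality inverts; strokes same side of GY1)
b3 →J2  (only one effort-in slot at J2)

bond 0 →GY1
bond 1 →GY1
bond 2 →J1
bond 3 →J2
bond 4 →J1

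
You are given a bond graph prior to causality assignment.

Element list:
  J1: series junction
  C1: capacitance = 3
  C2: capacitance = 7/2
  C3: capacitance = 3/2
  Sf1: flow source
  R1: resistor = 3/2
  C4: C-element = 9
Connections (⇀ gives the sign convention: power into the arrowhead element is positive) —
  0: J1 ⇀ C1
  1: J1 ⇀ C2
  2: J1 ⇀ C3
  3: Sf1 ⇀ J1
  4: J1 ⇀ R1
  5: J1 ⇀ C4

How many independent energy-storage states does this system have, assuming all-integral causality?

4  (C1, C2, C3, C4 all integral)

b3 stroke→Sf1  (Sf1 (Sf) sets flow on bond)
b0 stroke→J1  (1-jn J1 has f-setter on 3)
b1 stroke→J1  (J1: bond 3 brought flow, rest push out)
b2 stroke→J1  (J1 flow already set via bond 3)
b4 stroke→J1  (1-jn J1 has f-setter on 3)
b5 stroke→J1  (common-f at J1 fixed by 3)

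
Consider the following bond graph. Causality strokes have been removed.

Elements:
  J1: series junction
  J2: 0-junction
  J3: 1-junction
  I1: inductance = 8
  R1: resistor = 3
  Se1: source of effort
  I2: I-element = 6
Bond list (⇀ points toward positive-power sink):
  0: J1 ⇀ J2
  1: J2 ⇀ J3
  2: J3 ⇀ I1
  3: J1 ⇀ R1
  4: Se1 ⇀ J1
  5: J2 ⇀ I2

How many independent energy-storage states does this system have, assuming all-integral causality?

b4 stroke→J1  (source Se1 imposes e)
b2 stroke→I1  (prefer integral on I1)
b1 stroke→J3  (J3: bond 2 brought flow, rest push out)
b5 stroke→I2  (I2 outputs flow p/I2)
b0 stroke→J2  (J2 needs exactly one e-in)
b3 stroke→J1  (1-jn J1 has f-setter on 0)

2  (I1, I2 all integral)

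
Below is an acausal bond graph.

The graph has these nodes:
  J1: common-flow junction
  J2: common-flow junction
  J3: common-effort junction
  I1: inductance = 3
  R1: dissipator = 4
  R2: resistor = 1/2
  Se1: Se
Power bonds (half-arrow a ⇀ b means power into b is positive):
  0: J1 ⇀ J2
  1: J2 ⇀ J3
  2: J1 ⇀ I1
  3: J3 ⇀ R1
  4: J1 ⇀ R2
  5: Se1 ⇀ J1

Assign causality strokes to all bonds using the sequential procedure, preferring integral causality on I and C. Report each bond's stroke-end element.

β0 stroke at J1
β1 stroke at J2
β2 stroke at I1
β3 stroke at J3
β4 stroke at J1
β5 stroke at J1

bond 5 |J1  (Se1 fixes effort; stroke away)
bond 2 |I1  (I1 integral (f out))
bond 0 |J1  (J1 flow already set via bond 2)
bond 4 |J1  (1-jn J1 has f-setter on 2)
bond 1 |J2  (J2: bond 0 brought flow, rest push out)
bond 3 |J3  (J3: last free bond brings effort in)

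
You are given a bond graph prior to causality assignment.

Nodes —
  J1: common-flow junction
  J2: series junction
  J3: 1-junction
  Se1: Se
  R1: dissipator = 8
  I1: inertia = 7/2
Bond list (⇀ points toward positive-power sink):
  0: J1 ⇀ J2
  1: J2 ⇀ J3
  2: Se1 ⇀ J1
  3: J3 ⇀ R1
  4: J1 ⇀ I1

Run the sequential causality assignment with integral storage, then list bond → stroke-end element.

b0 stroke at J1
b1 stroke at J2
b2 stroke at J1
b3 stroke at J3
b4 stroke at I1

b2 stroke→J1  (Se1 (Se) sets effort on bond)
b4 stroke→I1  (I1 outputs flow p/I1)
b0 stroke→J1  (1-jn J1 has f-setter on 4)
b1 stroke→J2  (1-jn J2 has f-setter on 0)
b3 stroke→J3  (J3 flow already set via bond 1)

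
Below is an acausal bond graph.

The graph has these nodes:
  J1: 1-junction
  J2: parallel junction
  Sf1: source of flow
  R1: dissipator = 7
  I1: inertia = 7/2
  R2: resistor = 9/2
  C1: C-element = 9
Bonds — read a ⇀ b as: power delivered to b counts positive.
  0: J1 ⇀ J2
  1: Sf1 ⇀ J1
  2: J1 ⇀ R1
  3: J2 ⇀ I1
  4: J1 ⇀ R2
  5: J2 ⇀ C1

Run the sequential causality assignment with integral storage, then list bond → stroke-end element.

b1 stroke at Sf1  (source Sf1 imposes f)
b0 stroke at J1  (common-f at J1 fixed by 1)
b2 stroke at J1  (common-f at J1 fixed by 1)
b4 stroke at J1  (1-jn J1 has f-setter on 1)
b3 stroke at I1  (prefer integral on I1)
b5 stroke at J2  (J2 needs exactly one e-in)

b0 stroke→J1
b1 stroke→Sf1
b2 stroke→J1
b3 stroke→I1
b4 stroke→J1
b5 stroke→J2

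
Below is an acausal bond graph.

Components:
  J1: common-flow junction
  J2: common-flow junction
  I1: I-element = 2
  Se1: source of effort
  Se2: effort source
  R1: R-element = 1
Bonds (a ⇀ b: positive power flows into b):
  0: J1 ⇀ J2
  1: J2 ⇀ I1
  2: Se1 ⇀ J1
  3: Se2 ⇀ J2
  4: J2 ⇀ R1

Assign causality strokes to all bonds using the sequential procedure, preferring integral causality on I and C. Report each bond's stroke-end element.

β0 |J2
β1 |I1
β2 |J1
β3 |J2
β4 |J2

#2 →J1  (source Se1 imposes e)
#3 →J2  (Se2 (Se) sets effort on bond)
#0 →J2  (J1 needs exactly one f-in)
#1 →I1  (I1 outputs flow p/I1)
#4 →J2  (common-f at J2 fixed by 1)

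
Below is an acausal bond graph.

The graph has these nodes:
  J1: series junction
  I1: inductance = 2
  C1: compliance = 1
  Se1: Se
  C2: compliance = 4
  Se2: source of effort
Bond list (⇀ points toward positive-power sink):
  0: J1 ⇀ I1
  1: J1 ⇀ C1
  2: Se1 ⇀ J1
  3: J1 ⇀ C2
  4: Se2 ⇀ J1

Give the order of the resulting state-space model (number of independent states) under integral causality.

3  (C1, C2, I1 all integral)

bond 2 →J1  (Se1 fixes effort; stroke away)
bond 4 →J1  (Se2 (Se) sets effort on bond)
bond 0 →I1  (prefer integral on I1)
bond 1 →J1  (J1: bond 0 brought flow, rest push out)
bond 3 →J1  (common-f at J1 fixed by 0)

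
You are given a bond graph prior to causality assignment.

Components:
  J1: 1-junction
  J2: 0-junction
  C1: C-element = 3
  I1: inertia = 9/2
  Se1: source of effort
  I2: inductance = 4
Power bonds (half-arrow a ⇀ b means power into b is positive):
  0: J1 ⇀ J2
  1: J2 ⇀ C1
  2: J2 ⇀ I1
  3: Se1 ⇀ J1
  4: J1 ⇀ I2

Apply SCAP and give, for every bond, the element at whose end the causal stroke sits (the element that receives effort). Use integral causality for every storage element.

b0 stroke at J1
b1 stroke at J2
b2 stroke at I1
b3 stroke at J1
b4 stroke at I2

bond 3 →J1  (Se1 fixes effort; stroke away)
bond 1 →J2  (C1: C, integral causality)
bond 0 →J1  (0-jn J2 has e-setter on 1)
bond 2 →I1  (J2 effort already set via bond 1)
bond 4 →I2  (J1: last free bond brings flow in)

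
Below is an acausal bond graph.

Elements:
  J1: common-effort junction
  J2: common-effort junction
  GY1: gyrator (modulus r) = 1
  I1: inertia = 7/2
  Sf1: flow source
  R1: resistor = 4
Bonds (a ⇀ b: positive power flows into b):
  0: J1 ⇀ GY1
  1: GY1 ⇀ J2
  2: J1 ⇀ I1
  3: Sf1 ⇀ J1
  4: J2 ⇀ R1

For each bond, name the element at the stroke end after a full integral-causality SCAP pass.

β3 →Sf1  (Sf1 (Sf) sets flow on bond)
β2 →I1  (I1 outputs flow p/I1)
β0 →J1  (J1: last free bond brings effort in)
β1 →J2  (GY1 both-in/both-out from 0)
β4 →R1  (J2 effort already set via bond 1)

β0 stroke→J1
β1 stroke→J2
β2 stroke→I1
β3 stroke→Sf1
β4 stroke→R1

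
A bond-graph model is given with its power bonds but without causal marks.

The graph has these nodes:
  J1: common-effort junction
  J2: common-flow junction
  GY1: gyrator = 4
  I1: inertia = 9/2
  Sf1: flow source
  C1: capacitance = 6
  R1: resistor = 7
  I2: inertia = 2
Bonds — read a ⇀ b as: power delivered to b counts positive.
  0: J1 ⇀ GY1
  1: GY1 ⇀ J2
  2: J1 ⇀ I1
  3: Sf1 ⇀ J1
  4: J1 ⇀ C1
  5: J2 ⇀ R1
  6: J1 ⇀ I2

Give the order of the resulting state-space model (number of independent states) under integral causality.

3  (C1, I1, I2 all integral)

bond 3 stroke→Sf1  (Sf1 fixes flow; stroke at Sf1)
bond 2 stroke→I1  (I1 outputs flow p/I1)
bond 4 stroke→J1  (prefer integral on C1)
bond 0 stroke→GY1  (0-jn J1 has e-setter on 4)
bond 6 stroke→I2  (J1 effort already set via bond 4)
bond 1 stroke→GY1  (GY1: gyrator matches bond 0)
bond 5 stroke→J2  (J2: bond 1 brought flow, rest push out)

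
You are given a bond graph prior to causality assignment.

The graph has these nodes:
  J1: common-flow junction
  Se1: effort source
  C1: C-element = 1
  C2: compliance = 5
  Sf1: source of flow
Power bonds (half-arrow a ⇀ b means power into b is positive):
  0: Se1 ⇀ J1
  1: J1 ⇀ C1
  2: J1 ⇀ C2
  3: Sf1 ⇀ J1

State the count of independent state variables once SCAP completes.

b0 |J1  (Se1 fixes effort; stroke away)
b3 |Sf1  (source Sf1 imposes f)
b1 |J1  (1-jn J1 has f-setter on 3)
b2 |J1  (common-f at J1 fixed by 3)

2  (C1, C2 all integral)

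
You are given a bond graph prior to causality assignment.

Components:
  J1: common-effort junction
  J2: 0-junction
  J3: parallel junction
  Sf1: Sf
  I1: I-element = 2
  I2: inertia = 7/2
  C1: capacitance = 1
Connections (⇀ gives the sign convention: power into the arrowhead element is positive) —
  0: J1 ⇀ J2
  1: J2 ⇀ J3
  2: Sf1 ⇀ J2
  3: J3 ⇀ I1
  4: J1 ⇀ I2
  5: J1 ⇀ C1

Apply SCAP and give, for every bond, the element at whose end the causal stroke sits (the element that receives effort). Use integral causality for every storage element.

#2 |Sf1  (Sf1 (Sf) sets flow on bond)
#3 |I1  (I1 outputs flow p/I1)
#1 |J3  (J3 needs exactly one e-in)
#0 |J2  (only one effort-in slot at J2)
#4 |I2  (prefer integral on I2)
#5 |J1  (J1: last free bond brings effort in)

b0 stroke at J2
b1 stroke at J3
b2 stroke at Sf1
b3 stroke at I1
b4 stroke at I2
b5 stroke at J1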